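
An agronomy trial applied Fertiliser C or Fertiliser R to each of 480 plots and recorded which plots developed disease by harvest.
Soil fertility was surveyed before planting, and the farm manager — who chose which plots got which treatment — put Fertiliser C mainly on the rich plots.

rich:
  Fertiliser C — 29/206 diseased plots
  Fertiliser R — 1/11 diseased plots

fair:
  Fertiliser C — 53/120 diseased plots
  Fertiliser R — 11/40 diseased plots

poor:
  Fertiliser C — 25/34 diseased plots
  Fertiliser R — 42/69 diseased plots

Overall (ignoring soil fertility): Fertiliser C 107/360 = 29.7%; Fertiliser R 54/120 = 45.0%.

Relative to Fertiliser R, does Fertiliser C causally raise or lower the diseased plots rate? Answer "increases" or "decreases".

Soil fertility satisfies the back-door criterion: it is not a descendant of the fertiliser, and it blocks the spurious path from fertiliser to outcome. Adjusting for it (i.e., using the within-soil fertility rates) gives the causal effect.
Within each level — rich: 14.1% vs 9.1%; fair: 44.2% vs 27.5%; poor: 73.5% vs 60.9% — Fertiliser R is lower every time.

increases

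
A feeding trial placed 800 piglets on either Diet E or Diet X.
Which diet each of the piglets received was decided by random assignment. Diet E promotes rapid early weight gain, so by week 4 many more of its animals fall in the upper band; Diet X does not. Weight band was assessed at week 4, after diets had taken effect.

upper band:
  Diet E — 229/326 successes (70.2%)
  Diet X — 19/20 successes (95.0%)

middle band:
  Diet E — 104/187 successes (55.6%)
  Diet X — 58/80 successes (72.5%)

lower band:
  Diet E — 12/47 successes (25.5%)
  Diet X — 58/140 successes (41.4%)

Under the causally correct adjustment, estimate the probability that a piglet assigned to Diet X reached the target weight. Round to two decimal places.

Week-4 weight band is recorded after the diet and is itself shifted by it — it sits on the causal path from diet to outcome. Conditioning on a mediator would strip out part of the effect we want; the pooled comparison gives the total causal effect.
So P(outcome | do(Diet X)) is just the pooled rate for Diet X: 135/240 = 0.562.

0.56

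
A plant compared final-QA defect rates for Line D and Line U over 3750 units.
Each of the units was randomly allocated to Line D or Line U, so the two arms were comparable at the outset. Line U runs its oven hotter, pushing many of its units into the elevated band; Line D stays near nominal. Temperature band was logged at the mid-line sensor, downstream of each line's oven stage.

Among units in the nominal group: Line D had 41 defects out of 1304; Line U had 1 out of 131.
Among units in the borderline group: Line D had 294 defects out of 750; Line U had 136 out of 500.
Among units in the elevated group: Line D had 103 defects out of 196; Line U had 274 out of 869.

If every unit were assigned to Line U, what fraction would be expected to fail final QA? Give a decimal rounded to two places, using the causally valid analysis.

In-process temperature band lies on the pathway line → in-process temperature band → outcome, so adjusting for it blocks the indirect effect. For the total causal effect of line, use the unadjusted pooled rates.
So P(outcome | do(Line U)) is just the pooled rate for Line U: 411/1500 = 0.274.

0.27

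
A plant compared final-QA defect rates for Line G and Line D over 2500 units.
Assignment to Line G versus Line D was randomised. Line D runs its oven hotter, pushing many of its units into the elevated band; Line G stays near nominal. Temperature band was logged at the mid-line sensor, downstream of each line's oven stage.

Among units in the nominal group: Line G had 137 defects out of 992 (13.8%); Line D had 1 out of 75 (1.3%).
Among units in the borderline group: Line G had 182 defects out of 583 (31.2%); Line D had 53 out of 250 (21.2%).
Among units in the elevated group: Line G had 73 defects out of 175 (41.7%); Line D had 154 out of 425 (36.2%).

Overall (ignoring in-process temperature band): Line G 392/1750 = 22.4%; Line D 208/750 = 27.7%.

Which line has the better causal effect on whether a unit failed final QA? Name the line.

Within every in-process temperature band level Line D has the lower rate, yet pooled Line G does — Simpson's reversal.
In-process temperature band here is a post-treatment variable shaped by the line; conditioning on it would introduce bias rather than remove it. The overall comparison is the causal one.
Pooled: Line G 22.4% vs Line D 27.7%; Line G is lower overall.

Line G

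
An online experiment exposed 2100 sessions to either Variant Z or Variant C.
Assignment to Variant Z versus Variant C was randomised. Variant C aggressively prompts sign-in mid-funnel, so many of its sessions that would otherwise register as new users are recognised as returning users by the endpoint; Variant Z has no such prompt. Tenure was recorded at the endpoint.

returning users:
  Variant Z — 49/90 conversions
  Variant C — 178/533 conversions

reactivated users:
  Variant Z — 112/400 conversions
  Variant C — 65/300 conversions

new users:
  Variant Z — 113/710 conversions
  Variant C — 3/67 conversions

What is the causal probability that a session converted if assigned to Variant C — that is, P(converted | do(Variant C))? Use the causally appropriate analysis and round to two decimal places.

User tenure is recorded after the variant and is itself shifted by it — it sits on the causal path from variant to outcome. Conditioning on a mediator would strip out part of the effect we want; the pooled comparison gives the total causal effect.
So P(outcome | do(Variant C)) is just the pooled rate for Variant C: 246/900 = 0.273.

0.27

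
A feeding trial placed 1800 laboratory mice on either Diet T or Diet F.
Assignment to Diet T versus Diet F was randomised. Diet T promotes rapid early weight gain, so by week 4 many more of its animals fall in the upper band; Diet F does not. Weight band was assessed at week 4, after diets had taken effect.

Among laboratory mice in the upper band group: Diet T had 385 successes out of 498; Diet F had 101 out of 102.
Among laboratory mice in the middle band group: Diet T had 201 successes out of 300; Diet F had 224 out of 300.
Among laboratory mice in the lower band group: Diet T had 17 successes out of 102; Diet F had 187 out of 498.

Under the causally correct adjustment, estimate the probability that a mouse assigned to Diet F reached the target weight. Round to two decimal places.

0.57

The stratified and pooled comparisons disagree (Diet F wins within each week-4 weight band; Diet T wins overall), so the answer turns on the causal role of week-4 weight band.
Week-4 weight band here is a post-treatment variable shaped by the diet; conditioning on it would introduce bias rather than remove it. The overall comparison is the causal one.
So P(outcome | do(Diet F)) is just the pooled rate for Diet F: 512/900 = 0.569.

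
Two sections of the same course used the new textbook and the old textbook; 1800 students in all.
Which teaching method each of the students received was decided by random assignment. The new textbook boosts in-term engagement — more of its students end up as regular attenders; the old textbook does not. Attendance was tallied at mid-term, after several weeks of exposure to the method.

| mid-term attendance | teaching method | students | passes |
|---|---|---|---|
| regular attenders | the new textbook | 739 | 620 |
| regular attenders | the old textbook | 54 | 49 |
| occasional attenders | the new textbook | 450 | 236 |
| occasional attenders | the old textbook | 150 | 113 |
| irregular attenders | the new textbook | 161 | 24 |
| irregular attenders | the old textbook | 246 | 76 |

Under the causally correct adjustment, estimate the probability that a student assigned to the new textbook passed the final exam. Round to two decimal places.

0.65

Mid-term attendance here is a post-treatment variable shaped by the teaching method; conditioning on it would introduce bias rather than remove it. The overall comparison is the causal one.
So P(outcome | do(the new textbook)) is just the pooled rate for the new textbook: 880/1350 = 0.652.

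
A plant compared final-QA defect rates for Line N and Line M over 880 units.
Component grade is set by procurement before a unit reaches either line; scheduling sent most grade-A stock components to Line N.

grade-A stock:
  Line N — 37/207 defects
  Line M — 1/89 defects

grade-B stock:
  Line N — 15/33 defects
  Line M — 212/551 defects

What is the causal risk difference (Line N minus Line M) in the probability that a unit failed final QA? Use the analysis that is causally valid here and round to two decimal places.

The component grade-specific comparison favours Line M throughout, but the pooled figures favour Line N. The question is whether to condition on component grade.
The imbalance in component grade arose from how units were allocated, not from anything the line did; and component grade independently affects the outcome. The pooled gap is confounded — condition on component grade.
Adjusting over the population distribution of component grade: 0.336·(0.179−0.011) + 0.664·(0.455−0.385) = +0.103.

+0.10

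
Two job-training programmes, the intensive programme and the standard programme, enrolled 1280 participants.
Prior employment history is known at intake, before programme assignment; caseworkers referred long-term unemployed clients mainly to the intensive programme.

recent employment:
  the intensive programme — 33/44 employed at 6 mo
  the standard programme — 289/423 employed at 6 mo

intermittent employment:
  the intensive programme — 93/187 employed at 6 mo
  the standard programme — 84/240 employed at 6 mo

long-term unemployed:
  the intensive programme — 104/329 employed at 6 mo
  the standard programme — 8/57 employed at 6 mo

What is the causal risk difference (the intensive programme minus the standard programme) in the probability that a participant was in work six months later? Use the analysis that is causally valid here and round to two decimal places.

Prior employment history differs across programmes for reasons unrelated to any effect of the programme itself, and it separately predicts the outcome — a classic confounder. We must compare within prior employment history levels.
Adjusting over the population distribution of prior employment history: 0.365·(0.750−0.683) + 0.334·(0.497−0.350) + 0.302·(0.316−0.140) = +0.127.

+0.13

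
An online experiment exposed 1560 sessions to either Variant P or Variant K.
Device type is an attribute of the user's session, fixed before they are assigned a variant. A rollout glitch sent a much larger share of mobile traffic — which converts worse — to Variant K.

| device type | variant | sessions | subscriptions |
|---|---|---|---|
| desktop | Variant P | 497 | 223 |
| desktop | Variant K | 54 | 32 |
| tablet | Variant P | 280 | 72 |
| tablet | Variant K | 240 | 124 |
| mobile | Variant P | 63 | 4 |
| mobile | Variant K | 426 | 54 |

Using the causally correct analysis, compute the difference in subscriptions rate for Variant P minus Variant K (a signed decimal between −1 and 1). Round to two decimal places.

Within every device type level Variant K has the higher rate, yet pooled Variant P does — Simpson's reversal.
Since device type is a pre-existing factor (not a product of the variant) and it affects the outcome on its own, it is a confounder. The stratified rates, not the pooled rate, identify the causal effect.
Adjusting over the population distribution of device type: 0.353·(0.449−0.593) + 0.333·(0.257−0.517) + 0.313·(0.063−0.127) = -0.157.

-0.16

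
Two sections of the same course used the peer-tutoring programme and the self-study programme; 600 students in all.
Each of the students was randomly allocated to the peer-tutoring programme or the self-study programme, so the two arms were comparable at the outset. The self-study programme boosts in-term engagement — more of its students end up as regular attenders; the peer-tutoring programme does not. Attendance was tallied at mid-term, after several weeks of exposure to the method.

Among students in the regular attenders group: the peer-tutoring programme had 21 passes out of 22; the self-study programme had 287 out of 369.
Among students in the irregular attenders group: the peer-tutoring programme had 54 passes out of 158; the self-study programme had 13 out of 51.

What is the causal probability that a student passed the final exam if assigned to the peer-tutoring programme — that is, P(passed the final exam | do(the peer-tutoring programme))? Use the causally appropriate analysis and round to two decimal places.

0.42

The stratified and pooled comparisons disagree (the peer-tutoring programme wins within each mid-term attendance; the self-study programme wins overall), so the answer turns on the causal role of mid-term attendance.
Mid-term attendance is recorded after the teaching method and is itself shifted by it — it sits on the causal path from teaching method to outcome. Conditioning on a mediator would strip out part of the effect we want; the pooled comparison gives the total causal effect.
So P(outcome | do(the peer-tutoring programme)) is just the pooled rate for the peer-tutoring programme: 75/180 = 0.417.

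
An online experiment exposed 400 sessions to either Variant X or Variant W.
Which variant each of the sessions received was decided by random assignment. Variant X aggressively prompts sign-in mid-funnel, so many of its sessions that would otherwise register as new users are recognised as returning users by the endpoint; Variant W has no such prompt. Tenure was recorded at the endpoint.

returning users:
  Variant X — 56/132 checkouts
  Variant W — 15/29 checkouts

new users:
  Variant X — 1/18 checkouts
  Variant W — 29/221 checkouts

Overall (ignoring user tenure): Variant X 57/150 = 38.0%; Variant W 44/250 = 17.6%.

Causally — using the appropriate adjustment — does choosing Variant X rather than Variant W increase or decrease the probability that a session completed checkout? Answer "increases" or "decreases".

The stratified and pooled comparisons disagree (Variant W wins within each user tenure; Variant X wins overall), so the answer turns on the causal role of user tenure.
The distribution of user tenure is itself part of what the variant does — it is an intermediate outcome. Holding it fixed would remove that part of the effect; the total effect is the pooled difference.
Pooled: Variant X 38.0% vs Variant W 17.6%; Variant X is higher overall.

increases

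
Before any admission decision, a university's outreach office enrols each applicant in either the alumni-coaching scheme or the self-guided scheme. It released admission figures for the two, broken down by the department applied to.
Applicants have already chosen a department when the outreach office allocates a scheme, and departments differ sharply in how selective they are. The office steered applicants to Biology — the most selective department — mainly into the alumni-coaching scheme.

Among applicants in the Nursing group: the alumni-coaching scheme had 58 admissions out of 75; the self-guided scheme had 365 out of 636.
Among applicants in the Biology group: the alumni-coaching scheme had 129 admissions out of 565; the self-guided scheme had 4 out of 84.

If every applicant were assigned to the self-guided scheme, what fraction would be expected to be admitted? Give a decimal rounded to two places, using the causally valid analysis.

0.32

The stratified and pooled comparisons disagree (the alumni-coaching scheme wins within each department; the self-guided scheme wins overall), so the answer turns on the causal role of department.
Nothing the outreach scheme does changes department; the imbalance is an allocation artefact. With department also predicting the outcome, the pooled figure is confounded, and the within-stratum comparison is the causal one.
Standardising the self-guided scheme to the population department mix: 0.523·365/636 + 0.477·4/84 = 0.323.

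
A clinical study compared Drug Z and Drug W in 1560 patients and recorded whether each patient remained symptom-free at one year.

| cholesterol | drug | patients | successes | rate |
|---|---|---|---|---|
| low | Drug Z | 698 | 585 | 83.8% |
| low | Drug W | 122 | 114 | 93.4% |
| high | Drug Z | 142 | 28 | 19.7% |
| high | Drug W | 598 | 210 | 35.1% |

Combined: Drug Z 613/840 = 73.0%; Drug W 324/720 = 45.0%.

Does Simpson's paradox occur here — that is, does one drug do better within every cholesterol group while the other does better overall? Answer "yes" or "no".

Within each cholesterol level (low 83.8% vs 93.4%; high 19.7% vs 35.1%), Drug W has the higher rate every time. Pooled: 73.0% vs 45.0% — Drug Z has the higher rate overall. The two comparisons disagree.

yes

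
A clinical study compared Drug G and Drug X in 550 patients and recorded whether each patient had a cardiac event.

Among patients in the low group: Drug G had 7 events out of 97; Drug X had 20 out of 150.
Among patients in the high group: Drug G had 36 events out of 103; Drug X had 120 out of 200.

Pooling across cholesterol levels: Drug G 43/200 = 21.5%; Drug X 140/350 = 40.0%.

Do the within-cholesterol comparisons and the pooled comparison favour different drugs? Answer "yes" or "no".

no

Within each cholesterol level (low 7.2% vs 13.3%; high 35.0% vs 60.0%), Drug G has the lower rate every time. Pooled: 21.5% vs 40.0% — Drug G has the lower rate overall. They agree.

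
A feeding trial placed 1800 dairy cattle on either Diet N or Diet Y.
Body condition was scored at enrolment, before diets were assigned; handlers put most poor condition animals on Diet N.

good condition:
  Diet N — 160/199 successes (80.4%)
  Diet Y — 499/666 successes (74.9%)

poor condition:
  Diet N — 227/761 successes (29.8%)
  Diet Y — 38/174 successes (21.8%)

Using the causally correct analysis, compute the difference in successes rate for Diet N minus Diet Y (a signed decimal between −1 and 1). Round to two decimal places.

The stratified and pooled comparisons disagree (Diet N wins within each starting body condition; Diet Y wins overall), so the answer turns on the causal role of starting body condition.
Starting body condition differs across diets for reasons unrelated to any effect of the diet itself, and it separately predicts the outcome — a classic confounder. We must compare within starting body condition levels.
Adjusting over the population distribution of starting body condition: 0.481·(0.804−0.749) + 0.519·(0.298−0.218) = +0.068.

+0.07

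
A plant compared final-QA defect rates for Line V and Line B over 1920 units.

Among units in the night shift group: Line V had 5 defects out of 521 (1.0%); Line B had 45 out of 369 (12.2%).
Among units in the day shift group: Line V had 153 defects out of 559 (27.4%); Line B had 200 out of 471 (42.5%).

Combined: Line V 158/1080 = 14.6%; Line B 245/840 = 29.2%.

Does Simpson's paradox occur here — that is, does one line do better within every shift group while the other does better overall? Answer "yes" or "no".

Within each shift level (night shift 1.0% vs 12.2%; day shift 27.4% vs 42.5%), Line V has the lower rate every time. Pooled: 14.6% vs 29.2% — Line V has the lower rate overall. They agree.

no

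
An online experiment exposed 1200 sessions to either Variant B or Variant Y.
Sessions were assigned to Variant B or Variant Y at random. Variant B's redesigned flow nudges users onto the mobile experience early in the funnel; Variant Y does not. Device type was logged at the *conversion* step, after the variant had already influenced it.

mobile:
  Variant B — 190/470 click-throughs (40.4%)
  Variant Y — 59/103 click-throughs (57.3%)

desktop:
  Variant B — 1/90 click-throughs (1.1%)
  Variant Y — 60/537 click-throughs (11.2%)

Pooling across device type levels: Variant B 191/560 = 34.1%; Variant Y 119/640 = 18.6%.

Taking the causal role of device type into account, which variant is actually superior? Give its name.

Variant B

The device type-specific comparison favours Variant Y throughout, but the pooled figures favour Variant B. The question is whether to condition on device type.
Stratifying would compare variants among sessions the variants themselves sorted into device type groups — a form of selection on an intermediate. The unconditioned pooled rates give the total causal effect.
Pooled: Variant B 34.1% vs Variant Y 18.6%; Variant B is higher overall.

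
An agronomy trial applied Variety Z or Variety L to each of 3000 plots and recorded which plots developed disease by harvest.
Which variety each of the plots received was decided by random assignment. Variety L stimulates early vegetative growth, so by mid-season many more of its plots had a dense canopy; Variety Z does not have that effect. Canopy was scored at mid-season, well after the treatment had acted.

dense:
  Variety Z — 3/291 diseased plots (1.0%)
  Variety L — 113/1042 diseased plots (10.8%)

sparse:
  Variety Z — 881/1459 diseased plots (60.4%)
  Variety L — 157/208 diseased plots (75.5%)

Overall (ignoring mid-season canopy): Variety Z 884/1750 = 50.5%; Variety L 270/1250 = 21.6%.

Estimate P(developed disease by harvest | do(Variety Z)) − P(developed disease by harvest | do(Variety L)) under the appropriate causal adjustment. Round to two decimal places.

Variety Z is lower inside every mid-season canopy stratum but Variety L is lower in aggregate. Whether to stratify depends on how mid-season canopy relates to the variety.
Because the variety influences mid-season canopy, mid-season canopy is a post-treatment mediator, not a confounder. Stratifying on it would bias the estimate; the causal effect is the crude pooled difference.
The causal difference is the pooled difference: 0.505 − 0.216 = +0.289.

+0.29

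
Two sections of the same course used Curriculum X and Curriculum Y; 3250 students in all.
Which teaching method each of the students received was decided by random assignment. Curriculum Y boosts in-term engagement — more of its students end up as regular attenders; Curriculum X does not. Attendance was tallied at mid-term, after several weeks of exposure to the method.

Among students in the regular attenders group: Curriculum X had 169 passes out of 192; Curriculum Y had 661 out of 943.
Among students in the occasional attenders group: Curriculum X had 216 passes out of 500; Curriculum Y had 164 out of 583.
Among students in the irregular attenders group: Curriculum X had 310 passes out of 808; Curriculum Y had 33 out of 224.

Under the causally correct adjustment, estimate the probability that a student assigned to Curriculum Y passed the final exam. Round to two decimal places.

0.49

The mid-term attendance-specific comparison favours Curriculum X throughout, but the pooled figures favour Curriculum Y. The question is whether to condition on mid-term attendance.
The distribution of mid-term attendance is itself part of what the teaching method does — it is an intermediate outcome. Holding it fixed would remove that part of the effect; the total effect is the pooled difference.
So P(outcome | do(Curriculum Y)) is just the pooled rate for Curriculum Y: 858/1750 = 0.490.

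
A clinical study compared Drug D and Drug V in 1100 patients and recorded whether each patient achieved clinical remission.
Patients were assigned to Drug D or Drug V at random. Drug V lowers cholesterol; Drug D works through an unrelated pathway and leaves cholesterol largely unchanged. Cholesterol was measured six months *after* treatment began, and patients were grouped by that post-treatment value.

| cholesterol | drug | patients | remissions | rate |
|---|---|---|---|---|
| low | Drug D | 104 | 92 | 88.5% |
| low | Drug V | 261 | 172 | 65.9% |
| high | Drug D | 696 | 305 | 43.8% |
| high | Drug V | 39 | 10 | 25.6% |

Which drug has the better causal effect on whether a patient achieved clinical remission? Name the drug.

Drug V

The cholesterol-specific comparison favours Drug D throughout, but the pooled figures favour Drug V. The question is whether to condition on cholesterol.
Cholesterol is recorded after the drug and is itself shifted by it — it sits on the causal path from drug to outcome. Conditioning on a mediator would strip out part of the effect we want; the pooled comparison gives the total causal effect.
Pooled: Drug D 49.6% vs Drug V 60.7%; Drug V is higher overall.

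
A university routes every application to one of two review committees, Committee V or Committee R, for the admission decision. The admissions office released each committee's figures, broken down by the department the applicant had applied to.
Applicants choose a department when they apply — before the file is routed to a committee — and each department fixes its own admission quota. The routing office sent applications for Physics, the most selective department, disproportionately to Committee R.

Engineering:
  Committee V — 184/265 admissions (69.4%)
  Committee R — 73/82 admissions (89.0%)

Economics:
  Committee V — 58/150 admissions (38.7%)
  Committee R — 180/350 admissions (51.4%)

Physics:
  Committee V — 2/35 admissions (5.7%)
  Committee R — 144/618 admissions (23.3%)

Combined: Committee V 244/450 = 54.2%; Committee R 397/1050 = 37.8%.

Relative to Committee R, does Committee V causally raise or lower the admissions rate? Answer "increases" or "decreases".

Here department is a common cause — it drives both which review committee a case falls under and the outcome. The crude comparison mixes populations; the stratum-specific rates are the causally relevant ones.
Within each level — Engineering: 69.4% vs 89.0%; Economics: 38.7% vs 51.4%; Physics: 5.7% vs 23.3% — Committee R is higher every time.

decreases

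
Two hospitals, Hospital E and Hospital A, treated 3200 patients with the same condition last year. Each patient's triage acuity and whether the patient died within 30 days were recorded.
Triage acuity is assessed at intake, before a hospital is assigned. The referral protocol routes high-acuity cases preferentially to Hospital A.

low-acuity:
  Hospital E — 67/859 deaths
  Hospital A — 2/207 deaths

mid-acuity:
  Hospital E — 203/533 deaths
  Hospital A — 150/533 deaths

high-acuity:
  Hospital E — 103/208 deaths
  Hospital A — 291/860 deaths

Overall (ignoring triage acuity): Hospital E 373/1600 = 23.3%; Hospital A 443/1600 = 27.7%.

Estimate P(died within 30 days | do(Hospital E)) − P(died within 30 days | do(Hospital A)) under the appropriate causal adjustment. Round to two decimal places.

The imbalance in triage acuity arose from how patients were allocated, not from anything the hospital did; and triage acuity independently affects the outcome. The pooled gap is confounded — condition on triage acuity.
Adjusting over the population distribution of triage acuity: 0.333·(0.078−0.010) + 0.333·(0.381−0.281) + 0.334·(0.495−0.338) = +0.108.

+0.11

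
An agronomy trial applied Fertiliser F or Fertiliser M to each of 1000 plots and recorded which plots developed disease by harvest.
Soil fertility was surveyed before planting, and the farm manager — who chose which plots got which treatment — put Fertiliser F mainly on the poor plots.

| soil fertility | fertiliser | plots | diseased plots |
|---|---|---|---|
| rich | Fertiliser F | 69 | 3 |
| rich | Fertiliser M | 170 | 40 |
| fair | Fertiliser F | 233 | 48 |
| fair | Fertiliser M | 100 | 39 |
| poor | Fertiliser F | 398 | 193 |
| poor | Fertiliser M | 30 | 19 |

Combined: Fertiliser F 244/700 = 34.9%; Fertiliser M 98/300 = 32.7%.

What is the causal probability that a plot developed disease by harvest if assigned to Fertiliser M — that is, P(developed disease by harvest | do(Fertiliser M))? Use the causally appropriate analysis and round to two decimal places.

0.46

Fertiliser F is lower inside every soil fertility stratum but Fertiliser M is lower in aggregate. Whether to stratify depends on how soil fertility relates to the fertiliser.
The imbalance in soil fertility arose from how plots were allocated, not from anything the fertiliser did; and soil fertility independently affects the outcome. The pooled gap is confounded — condition on soil fertility.
Standardising Fertiliser M to the population soil fertility mix: 0.239·40/170 + 0.333·39/100 + 0.428·19/30 = 0.457.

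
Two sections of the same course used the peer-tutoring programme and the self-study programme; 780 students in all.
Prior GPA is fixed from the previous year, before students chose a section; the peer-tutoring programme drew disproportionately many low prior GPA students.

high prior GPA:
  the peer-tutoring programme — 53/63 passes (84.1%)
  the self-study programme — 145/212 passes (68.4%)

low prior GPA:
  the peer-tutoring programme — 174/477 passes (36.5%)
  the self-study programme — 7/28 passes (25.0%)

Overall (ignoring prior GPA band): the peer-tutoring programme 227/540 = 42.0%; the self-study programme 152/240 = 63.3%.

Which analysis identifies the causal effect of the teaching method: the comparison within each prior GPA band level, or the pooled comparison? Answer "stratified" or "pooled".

Prior GPA band differs across teaching methods for reasons unrelated to any effect of the teaching method itself, and it separately predicts the outcome — a classic confounder. We must compare within prior GPA band levels.
Within each level — high prior GPA: 84.1% vs 68.4%; low prior GPA: 36.5% vs 25.0% — the peer-tutoring programme is higher every time.

stratified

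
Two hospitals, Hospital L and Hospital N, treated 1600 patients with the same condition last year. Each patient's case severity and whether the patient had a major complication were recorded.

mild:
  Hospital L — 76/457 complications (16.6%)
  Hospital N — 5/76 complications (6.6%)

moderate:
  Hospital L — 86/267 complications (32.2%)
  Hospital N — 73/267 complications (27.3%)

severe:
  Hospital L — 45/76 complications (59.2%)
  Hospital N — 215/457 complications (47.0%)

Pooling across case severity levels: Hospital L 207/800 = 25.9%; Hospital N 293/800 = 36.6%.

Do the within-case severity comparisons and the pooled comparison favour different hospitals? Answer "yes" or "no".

Within each case severity level (mild 16.6% vs 6.6%; moderate 32.2% vs 27.3%; severe 59.2% vs 47.0%), Hospital N has the lower rate every time. Pooled: 25.9% vs 36.6% — Hospital L has the lower rate overall. The two comparisons disagree.

yes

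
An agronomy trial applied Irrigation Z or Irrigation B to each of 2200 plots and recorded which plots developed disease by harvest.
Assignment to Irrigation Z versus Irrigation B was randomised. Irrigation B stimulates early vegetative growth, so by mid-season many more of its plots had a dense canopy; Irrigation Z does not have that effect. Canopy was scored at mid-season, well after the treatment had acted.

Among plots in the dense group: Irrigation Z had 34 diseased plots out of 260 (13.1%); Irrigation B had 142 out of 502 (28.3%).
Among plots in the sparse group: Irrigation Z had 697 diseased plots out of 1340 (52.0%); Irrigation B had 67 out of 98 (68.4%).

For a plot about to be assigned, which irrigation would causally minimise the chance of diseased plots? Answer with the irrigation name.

The stratified and pooled comparisons disagree (Irrigation Z wins within each mid-season canopy; Irrigation B wins overall), so the answer turns on the causal role of mid-season canopy.
Mid-season canopy lies on the pathway irrigation → mid-season canopy → outcome, so adjusting for it blocks the indirect effect. For the total causal effect of irrigation, use the unadjusted pooled rates.
Pooled: Irrigation Z 45.7% vs Irrigation B 34.8%; Irrigation B is lower overall.

Irrigation B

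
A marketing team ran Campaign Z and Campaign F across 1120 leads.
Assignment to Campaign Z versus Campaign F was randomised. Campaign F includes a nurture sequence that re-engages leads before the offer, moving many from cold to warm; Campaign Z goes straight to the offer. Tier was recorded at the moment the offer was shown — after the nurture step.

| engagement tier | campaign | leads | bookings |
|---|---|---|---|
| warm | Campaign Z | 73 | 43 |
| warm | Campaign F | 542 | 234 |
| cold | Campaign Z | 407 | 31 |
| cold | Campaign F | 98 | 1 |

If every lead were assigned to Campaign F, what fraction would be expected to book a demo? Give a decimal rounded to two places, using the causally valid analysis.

The distribution of engagement tier is itself part of what the campaign does — it is an intermediate outcome. Holding it fixed would remove that part of the effect; the total effect is the pooled difference.
So P(outcome | do(Campaign F)) is just the pooled rate for Campaign F: 235/640 = 0.367.

0.37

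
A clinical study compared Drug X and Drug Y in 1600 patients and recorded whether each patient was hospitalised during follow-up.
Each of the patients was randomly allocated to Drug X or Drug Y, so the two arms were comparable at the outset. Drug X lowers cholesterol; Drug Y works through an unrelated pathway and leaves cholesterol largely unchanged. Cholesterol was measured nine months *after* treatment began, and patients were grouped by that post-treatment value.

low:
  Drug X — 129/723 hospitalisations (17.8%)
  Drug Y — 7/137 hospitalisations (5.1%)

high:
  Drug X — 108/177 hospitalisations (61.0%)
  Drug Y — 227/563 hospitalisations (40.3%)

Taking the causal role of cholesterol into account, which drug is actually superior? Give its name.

The stratified and pooled comparisons disagree (Drug Y wins within each cholesterol; Drug X wins overall), so the answer turns on the causal role of cholesterol.
Because the drug influences cholesterol, cholesterol is a post-treatment mediator, not a confounder. Stratifying on it would bias the estimate; the causal effect is the crude pooled difference.
Pooled: Drug X 26.3% vs Drug Y 33.4%; Drug X is lower overall.

Drug X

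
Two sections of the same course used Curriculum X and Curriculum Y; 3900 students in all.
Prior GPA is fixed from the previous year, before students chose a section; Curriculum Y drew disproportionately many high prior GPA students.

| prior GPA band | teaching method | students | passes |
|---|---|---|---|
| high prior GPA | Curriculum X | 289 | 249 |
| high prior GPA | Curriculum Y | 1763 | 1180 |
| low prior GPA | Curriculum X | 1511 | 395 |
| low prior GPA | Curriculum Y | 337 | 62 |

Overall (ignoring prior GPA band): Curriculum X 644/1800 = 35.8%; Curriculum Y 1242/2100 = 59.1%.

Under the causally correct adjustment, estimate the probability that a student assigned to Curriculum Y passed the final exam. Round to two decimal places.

0.44

The stratified and pooled comparisons disagree (Curriculum X wins within each prior GPA band; Curriculum Y wins overall), so the answer turns on the causal role of prior GPA band.
Since prior GPA band is a pre-existing factor (not a product of the teaching method) and it affects the outcome on its own, it is a confounder. The stratified rates, not the pooled rate, identify the causal effect.
Standardising Curriculum Y to the population prior GPA band mix: 0.526·1180/1763 + 0.474·62/337 = 0.439.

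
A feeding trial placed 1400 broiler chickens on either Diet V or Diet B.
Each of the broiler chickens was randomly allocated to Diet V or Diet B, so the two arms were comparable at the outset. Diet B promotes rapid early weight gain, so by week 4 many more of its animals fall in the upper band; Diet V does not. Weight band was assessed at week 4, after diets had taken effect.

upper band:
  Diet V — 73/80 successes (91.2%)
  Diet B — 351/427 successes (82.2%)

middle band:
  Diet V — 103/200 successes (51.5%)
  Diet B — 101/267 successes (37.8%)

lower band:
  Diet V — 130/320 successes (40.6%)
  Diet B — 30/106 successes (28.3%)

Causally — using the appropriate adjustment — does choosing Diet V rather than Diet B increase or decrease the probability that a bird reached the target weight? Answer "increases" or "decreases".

The distribution of week-4 weight band is itself part of what the diet does — it is an intermediate outcome. Holding it fixed would remove that part of the effect; the total effect is the pooled difference.
Pooled: Diet V 51.0% vs Diet B 60.2%; Diet B is higher overall.

decreases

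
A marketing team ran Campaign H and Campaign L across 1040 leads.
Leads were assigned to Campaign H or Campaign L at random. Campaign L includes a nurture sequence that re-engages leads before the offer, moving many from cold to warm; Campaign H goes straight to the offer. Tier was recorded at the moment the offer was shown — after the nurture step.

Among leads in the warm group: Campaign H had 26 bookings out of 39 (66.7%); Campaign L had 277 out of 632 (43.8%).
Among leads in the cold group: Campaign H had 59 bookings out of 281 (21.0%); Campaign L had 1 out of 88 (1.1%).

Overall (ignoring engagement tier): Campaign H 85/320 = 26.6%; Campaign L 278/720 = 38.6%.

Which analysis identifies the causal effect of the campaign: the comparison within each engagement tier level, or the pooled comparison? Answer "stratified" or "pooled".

pooled

Within every engagement tier level Campaign H has the higher rate, yet pooled Campaign L does — Simpson's reversal.
Stratifying would compare campaigns among leads the campaigns themselves sorted into engagement tier groups — a form of selection on an intermediate. The unconditioned pooled rates give the total causal effect.
Pooled: Campaign H 26.6% vs Campaign L 38.6%; Campaign L is higher overall.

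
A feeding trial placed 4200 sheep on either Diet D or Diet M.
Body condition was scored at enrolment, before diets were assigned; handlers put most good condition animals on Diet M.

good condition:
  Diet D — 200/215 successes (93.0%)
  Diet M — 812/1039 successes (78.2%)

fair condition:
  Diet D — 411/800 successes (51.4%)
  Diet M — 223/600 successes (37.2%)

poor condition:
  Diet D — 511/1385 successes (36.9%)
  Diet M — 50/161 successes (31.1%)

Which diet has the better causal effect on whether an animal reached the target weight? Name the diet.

Starting body condition differs across diets for reasons unrelated to any effect of the diet itself, and it separately predicts the outcome — a classic confounder. We must compare within starting body condition levels.
Within each level — good condition: 93.0% vs 78.2%; fair condition: 51.4% vs 37.2%; poor condition: 36.9% vs 31.1% — Diet D is higher every time.

Diet D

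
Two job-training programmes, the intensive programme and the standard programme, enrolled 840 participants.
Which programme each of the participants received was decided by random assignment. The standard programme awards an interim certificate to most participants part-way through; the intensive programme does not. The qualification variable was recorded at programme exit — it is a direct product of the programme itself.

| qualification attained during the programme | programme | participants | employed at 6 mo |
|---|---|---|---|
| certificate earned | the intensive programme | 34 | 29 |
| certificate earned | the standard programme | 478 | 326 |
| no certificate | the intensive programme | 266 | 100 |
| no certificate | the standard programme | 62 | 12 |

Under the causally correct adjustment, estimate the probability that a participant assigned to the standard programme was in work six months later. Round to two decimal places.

0.63

Qualification attained during the programme is recorded after the programme and is itself shifted by it — it sits on the causal path from programme to outcome. Conditioning on a mediator would strip out part of the effect we want; the pooled comparison gives the total causal effect.
So P(outcome | do(the standard programme)) is just the pooled rate for the standard programme: 338/540 = 0.626.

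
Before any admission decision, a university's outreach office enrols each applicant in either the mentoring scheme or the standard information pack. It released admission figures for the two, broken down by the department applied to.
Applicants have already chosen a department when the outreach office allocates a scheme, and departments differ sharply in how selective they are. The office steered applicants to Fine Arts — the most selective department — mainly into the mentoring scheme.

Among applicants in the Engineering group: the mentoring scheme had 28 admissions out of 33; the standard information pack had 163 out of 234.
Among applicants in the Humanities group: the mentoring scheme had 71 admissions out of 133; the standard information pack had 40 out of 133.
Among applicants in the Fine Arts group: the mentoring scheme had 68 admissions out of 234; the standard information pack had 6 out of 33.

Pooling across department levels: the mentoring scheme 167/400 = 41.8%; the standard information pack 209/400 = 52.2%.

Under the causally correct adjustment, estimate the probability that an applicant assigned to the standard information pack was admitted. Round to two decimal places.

the mentoring scheme is higher inside every department stratum but the standard information pack is higher in aggregate. Whether to stratify depends on how department relates to the outreach scheme.
Nothing the outreach scheme does changes department; the imbalance is an allocation artefact. With department also predicting the outcome, the pooled figure is confounded, and the within-stratum comparison is the causal one.
Standardising the standard information pack to the population department mix: 0.334·163/234 + 0.333·40/133 + 0.334·6/33 = 0.393.

0.39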